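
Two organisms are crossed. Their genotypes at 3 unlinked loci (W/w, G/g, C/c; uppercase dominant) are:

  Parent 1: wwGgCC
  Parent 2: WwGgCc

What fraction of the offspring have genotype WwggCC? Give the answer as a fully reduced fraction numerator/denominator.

wwGgCC gametes: wGC×4, wgC×4
WwGgCc gametes: WGC×1, WGc×1, WgC×1, Wgc×1, wGC×1, wGc×1, wgC×1, wgc×1
wwGgCC×WwGgCc grid (8·8=64): WwGGCC=4 WwGGCc=4 WwGgCC=8 WwGgCc=8 WwggCC=4 WwggCc=4 wwGGCC=4 wwGGCc=4 wwGgCC=8 wwGgCc=8 wwggCC=4 wwggCc=4
WwggCC hits 4/64; gcd=4; 4÷4/64÷4 = 1/16

P(WwggCC) = 1/16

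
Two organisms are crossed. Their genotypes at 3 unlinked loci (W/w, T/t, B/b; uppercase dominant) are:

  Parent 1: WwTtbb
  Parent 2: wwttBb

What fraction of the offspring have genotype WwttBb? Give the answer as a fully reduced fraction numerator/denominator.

WwTtbb gametes: WTb×2, Wtb×2, wTb×2, wtb×2
wwttBb gametes: wtB×4, wtb×4
WwTtbb×wwttBb grid (8·8=64): WwTtBb=8 WwTtbb=8 WwttBb=8 Wwttbb=8 wwTtBb=8 wwTtbb=8 wwttBb=8 wwttbb=8
WwttBb hits 8/64; gcd=8; 8÷8/64÷8 = 1/8

P(WwttBb) = 1/8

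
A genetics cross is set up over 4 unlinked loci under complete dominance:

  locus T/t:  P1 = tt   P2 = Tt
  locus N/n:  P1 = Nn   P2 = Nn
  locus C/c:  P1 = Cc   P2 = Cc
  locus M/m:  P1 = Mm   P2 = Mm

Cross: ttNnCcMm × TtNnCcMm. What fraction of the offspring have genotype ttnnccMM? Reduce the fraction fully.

ttNnCcMm gametes: tNCM×2, tNCm×2, tNcM×2, tNcm×2, tnCM×2, tnCm×2, tncM×2, tncm×2
TtNnCcMm gametes: TNCM×1, TNCm×1, TNcM×1, TNcm×1, TnCM×1, TnCm×1, TncM×1, Tncm×1, tNCM×1, tNCm×1, tNcM×1, tNcm×1, tnCM×1, tnCm×1, tncM×1, tncm×1
ttNnCcMm×TtNnCcMm grid (16·16=256): TtNNCCMM=2 TtNNCCMm=4 TtNNCCmm=2 TtNNCcMM=4 TtNNCcMm=8 TtNNCcmm=4 TtNNccMM=2 TtNNccMm=4 TtNNccmm=2 TtNnCCMM=4 TtNnCCMm=8 TtNnCCmm=4 TtNnCcMM=8 TtNnCcMm=16 TtNnCcmm=8 TtNnccMM=4 TtNnccMm=8 TtNnccmm=4 TtnnCCMM=2 TtnnCCMm=4 TtnnCCmm=2 TtnnCcMM=4 TtnnCcMm=8 TtnnCcmm=4 TtnnccMM=2 TtnnccMm=4 Ttnnccmm=2 ttNNCCMM=2 ttNNCCMm=4 ttNNCCmm=2 ttNNCcMM=4 ttNNCcMm=8 ttNNCcmm=4 ttNNccMM=2 ttNNccMm=4 ttNNccmm=2 ttNnCCMM=4 ttNnCCMm=8 ttNnCCmm=4 ttNnCcMM=8 ttNnCcMm=16 ttNnCcmm=8 ttNnccMM=4 ttNnccMm=8 ttNnccmm=4 ttnnCCMM=2 ttnnCCMm=4 ttnnCCmm=2 ttnnCcMM=4 ttnnCcMm=8 ttnnCcmm=4 ttnnccMM=2 ttnnccMm=4 ttnnccmm=2
ttnnccMM hits 2/256; gcd=2; 2÷2/256÷2 = 1/128

P(ttnnccMM) = 1/128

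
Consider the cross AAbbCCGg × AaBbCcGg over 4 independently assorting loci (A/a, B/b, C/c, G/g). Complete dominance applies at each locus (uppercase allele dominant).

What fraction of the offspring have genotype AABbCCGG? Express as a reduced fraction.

P(AABbCCGG) = 1/32

AAbbCCGg gametes: AbCG×8, AbCg×8
AaBbCcGg gametes: ABCG×1, ABCg×1, ABcG×1, ABcg×1, AbCG×1, AbCg×1, AbcG×1, Abcg×1, aBCG×1, aBCg×1, aBcG×1, aBcg×1, abCG×1, abCg×1, abcG×1, abcg×1
AAbbCCGg×AaBbCcGg grid (16·16=256): AABbCCGG=8 AABbCCGg=16 AABbCCgg=8 AABbCcGG=8 AABbCcGg=16 AABbCcgg=8 AAbbCCGG=8 AAbbCCGg=16 AAbbCCgg=8 AAbbCcGG=8 AAbbCcGg=16 AAbbCcgg=8 AaBbCCGG=8 AaBbCCGg=16 AaBbCCgg=8 AaBbCcGG=8 AaBbCcGg=16 AaBbCcgg=8 AabbCCGG=8 AabbCCGg=16 AabbCCgg=8 AabbCcGG=8 AabbCcGg=16 AabbCcgg=8
AABbCCGG hits 8/256; gcd=8; 8÷8/256÷8 = 1/32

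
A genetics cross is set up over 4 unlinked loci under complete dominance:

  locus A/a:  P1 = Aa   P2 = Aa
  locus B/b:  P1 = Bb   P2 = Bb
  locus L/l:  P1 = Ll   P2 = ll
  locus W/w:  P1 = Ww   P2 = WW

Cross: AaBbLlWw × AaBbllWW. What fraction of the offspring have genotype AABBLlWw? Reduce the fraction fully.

P(AABBLlWw) = 1/64

AaBbLlWw gametes: ABLW×1, ABLw×1, ABlW×1, ABlw×1, AbLW×1, AbLw×1, AblW×1, Ablw×1, aBLW×1, aBLw×1, aBlW×1, aBlw×1, abLW×1, abLw×1, ablW×1, ablw×1
AaBbllWW gametes: ABlW×4, AblW×4, aBlW×4, ablW×4
AaBbLlWw×AaBbllWW grid (16·16=256): AABBLlWW=4 AABBLlWw=4 AABBllWW=4 AABBllWw=4 AABbLlWW=8 AABbLlWw=8 AABbllWW=8 AABbllWw=8 AAbbLlWW=4 AAbbLlWw=4 AAbbllWW=4 AAbbllWw=4 AaBBLlWW=8 AaBBLlWw=8 AaBBllWW=8 AaBBllWw=8 AaBbLlWW=16 AaBbLlWw=16 AaBbllWW=16 AaBbllWw=16 AabbLlWW=8 AabbLlWw=8 AabbllWW=8 AabbllWw=8 aaBBLlWW=4 aaBBLlWw=4 aaBBllWW=4 aaBBllWw=4 aaBbLlWW=8 aaBbLlWw=8 aaBbllWW=8 aaBbllWw=8 aabbLlWW=4 aabbLlWw=4 aabbllWW=4 aabbllWw=4
AABBLlWw hits 4/256; gcd=4; 4÷4/256÷4 = 1/64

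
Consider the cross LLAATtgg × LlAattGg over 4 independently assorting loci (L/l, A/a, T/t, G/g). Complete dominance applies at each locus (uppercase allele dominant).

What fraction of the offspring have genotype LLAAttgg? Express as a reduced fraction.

P(LLAAttgg) = 1/16

LLAATtgg gametes: LATg×8, LAtg×8
LlAattGg gametes: LAtG×2, LAtg×2, LatG×2, Latg×2, lAtG×2, lAtg×2, latG×2, latg×2
LLAATtgg×LlAattGg grid (16·16=256): LLAATtGg=16 LLAATtgg=16 LLAAttGg=16 LLAAttgg=16 LLAaTtGg=16 LLAaTtgg=16 LLAattGg=16 LLAattgg=16 LlAATtGg=16 LlAATtgg=16 LlAAttGg=16 LlAAttgg=16 LlAaTtGg=16 LlAaTtgg=16 LlAattGg=16 LlAattgg=16
LLAAttgg hits 16/256; gcd=16; 16÷16/256÷16 = 1/16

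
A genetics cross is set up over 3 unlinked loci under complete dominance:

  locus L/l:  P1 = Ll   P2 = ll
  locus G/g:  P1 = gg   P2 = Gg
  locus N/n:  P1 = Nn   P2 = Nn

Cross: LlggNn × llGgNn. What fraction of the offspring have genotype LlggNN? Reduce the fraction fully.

P(LlggNN) = 1/16

LlggNn gametes: LgN×2, Lgn×2, lgN×2, lgn×2
llGgNn gametes: lGN×2, lGn×2, lgN×2, lgn×2
LlggNn×llGgNn grid (8·8=64): LlGgNN=4 LlGgNn=8 LlGgnn=4 LlggNN=4 LlggNn=8 Llggnn=4 llGgNN=4 llGgNn=8 llGgnn=4 llggNN=4 llggNn=8 llggnn=4
LlggNN hits 4/64; gcd=4; 4÷4/64÷4 = 1/16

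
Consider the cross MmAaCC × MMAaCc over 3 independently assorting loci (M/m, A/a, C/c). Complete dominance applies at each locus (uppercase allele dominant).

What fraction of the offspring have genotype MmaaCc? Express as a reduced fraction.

MmAaCC gametes: MAC×2, MaC×2, mAC×2, maC×2
MMAaCc gametes: MAC×2, MAc×2, MaC×2, Mac×2
MmAaCC×MMAaCc grid (8·8=64): MMAACC=4 MMAACc=4 MMAaCC=8 MMAaCc=8 MMaaCC=4 MMaaCc=4 MmAACC=4 MmAACc=4 MmAaCC=8 MmAaCc=8 MmaaCC=4 MmaaCc=4
MmaaCc hits 4/64; gcd=4; 4÷4/64÷4 = 1/16

P(MmaaCc) = 1/16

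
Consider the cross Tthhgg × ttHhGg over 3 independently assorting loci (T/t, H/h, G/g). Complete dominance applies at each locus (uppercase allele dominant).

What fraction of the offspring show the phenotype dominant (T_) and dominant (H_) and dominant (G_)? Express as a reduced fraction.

P(T_ H_ G_) = 1/8

Tthhgg gametes: Thg×4, thg×4
ttHhGg gametes: tHG×2, tHg×2, thG×2, thg×2
Tthhgg×ttHhGg grid (8·8=64): TtHhGg=8 TtHhgg=8 TthhGg=8 Tthhgg=8 ttHhGg=8 ttHhgg=8 tthhGg=8 tthhgg=8
T_ H_ G_ hits 8/64; gcd=8; 8÷8/64÷8 = 1/8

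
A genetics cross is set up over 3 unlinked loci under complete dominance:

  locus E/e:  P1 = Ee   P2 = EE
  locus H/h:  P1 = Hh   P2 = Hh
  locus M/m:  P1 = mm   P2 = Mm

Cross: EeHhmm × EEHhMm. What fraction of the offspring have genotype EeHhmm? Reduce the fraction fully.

EeHhmm gametes: EHm×2, Ehm×2, eHm×2, ehm×2
EEHhMm gametes: EHM×2, EHm×2, EhM×2, Ehm×2
EeHhmm×EEHhMm grid (8·8=64): EEHHMm=4 EEHHmm=4 EEHhMm=8 EEHhmm=8 EEhhMm=4 EEhhmm=4 EeHHMm=4 EeHHmm=4 EeHhMm=8 EeHhmm=8 EehhMm=4 Eehhmm=4
EeHhmm hits 8/64; gcd=8; 8÷8/64÷8 = 1/8

P(EeHhmm) = 1/8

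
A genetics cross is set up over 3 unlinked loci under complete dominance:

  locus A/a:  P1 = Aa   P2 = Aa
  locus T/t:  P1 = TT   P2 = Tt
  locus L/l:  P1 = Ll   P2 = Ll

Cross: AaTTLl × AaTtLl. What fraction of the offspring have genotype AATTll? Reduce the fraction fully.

AaTTLl gametes: ATL×2, ATl×2, aTL×2, aTl×2
AaTtLl gametes: ATL×1, ATl×1, AtL×1, Atl×1, aTL×1, aTl×1, atL×1, atl×1
AaTTLl×AaTtLl grid (8·8=64): AATTLL=2 AATTLl=4 AATTll=2 AATtLL=2 AATtLl=4 AATtll=2 AaTTLL=4 AaTTLl=8 AaTTll=4 AaTtLL=4 AaTtLl=8 AaTtll=4 aaTTLL=2 aaTTLl=4 aaTTll=2 aaTtLL=2 aaTtLl=4 aaTtll=2
AATTll hits 2/64; gcd=2; 2÷2/64÷2 = 1/32

P(AATTll) = 1/32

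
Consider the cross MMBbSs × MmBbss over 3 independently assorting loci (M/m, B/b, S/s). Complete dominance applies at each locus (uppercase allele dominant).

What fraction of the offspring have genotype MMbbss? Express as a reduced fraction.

MMBbSs gametes: MBS×2, MBs×2, MbS×2, Mbs×2
MmBbss gametes: MBs×2, Mbs×2, mBs×2, mbs×2
MMBbSs×MmBbss grid (8·8=64): MMBBSs=4 MMBBss=4 MMBbSs=8 MMBbss=8 MMbbSs=4 MMbbss=4 MmBBSs=4 MmBBss=4 MmBbSs=8 MmBbss=8 MmbbSs=4 Mmbbss=4
MMbbss hits 4/64; gcd=4; 4÷4/64÷4 = 1/16

P(MMbbss) = 1/16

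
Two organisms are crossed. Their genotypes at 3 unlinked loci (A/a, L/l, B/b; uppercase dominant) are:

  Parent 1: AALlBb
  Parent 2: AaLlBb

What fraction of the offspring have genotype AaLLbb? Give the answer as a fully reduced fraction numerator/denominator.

AALlBb gametes: ALB×2, ALb×2, AlB×2, Alb×2
AaLlBb gametes: ALB×1, ALb×1, AlB×1, Alb×1, aLB×1, aLb×1, alB×1, alb×1
AALlBb×AaLlBb grid (8·8=64): AALLBB=2 AALLBb=4 AALLbb=2 AALlBB=4 AALlBb=8 AALlbb=4 AAllBB=2 AAllBb=4 AAllbb=2 AaLLBB=2 AaLLBb=4 AaLLbb=2 AaLlBB=4 AaLlBb=8 AaLlbb=4 AallBB=2 AallBb=4 Aallbb=2
AaLLbb hits 2/64; gcd=2; 2÷2/64÷2 = 1/32

P(AaLLbb) = 1/32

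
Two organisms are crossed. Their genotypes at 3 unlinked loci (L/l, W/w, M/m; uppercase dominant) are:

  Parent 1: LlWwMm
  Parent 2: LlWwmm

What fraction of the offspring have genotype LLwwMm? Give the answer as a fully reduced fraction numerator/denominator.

LlWwMm gametes: LWM×1, LWm×1, LwM×1, Lwm×1, lWM×1, lWm×1, lwM×1, lwm×1
LlWwmm gametes: LWm×2, Lwm×2, lWm×2, lwm×2
LlWwMm×LlWwmm grid (8·8=64): LLWWMm=2 LLWWmm=2 LLWwMm=4 LLWwmm=4 LLwwMm=2 LLwwmm=2 LlWWMm=4 LlWWmm=4 LlWwMm=8 LlWwmm=8 LlwwMm=4 Llwwmm=4 llWWMm=2 llWWmm=2 llWwMm=4 llWwmm=4 llwwMm=2 llwwmm=2
LLwwMm hits 2/64; gcd=2; 2÷2/64÷2 = 1/32

P(LLwwMm) = 1/32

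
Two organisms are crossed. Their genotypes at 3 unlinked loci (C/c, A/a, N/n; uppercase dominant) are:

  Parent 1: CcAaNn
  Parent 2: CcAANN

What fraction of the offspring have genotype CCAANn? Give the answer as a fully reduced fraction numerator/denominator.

CcAaNn gametes: CAN×1, CAn×1, CaN×1, Can×1, cAN×1, cAn×1, caN×1, can×1
CcAANN gametes: CAN×4, cAN×4
CcAaNn×CcAANN grid (8·8=64): CCAANN=4 CCAANn=4 CCAaNN=4 CCAaNn=4 CcAANN=8 CcAANn=8 CcAaNN=8 CcAaNn=8 ccAANN=4 ccAANn=4 ccAaNN=4 ccAaNn=4
CCAANn hits 4/64; gcd=4; 4÷4/64÷4 = 1/16

P(CCAANn) = 1/16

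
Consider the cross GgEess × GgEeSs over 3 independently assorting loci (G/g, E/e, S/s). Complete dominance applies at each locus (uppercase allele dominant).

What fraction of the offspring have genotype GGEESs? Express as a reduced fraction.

P(GGEESs) = 1/32

GgEess gametes: GEs×2, Ges×2, gEs×2, ges×2
GgEeSs gametes: GES×1, GEs×1, GeS×1, Ges×1, gES×1, gEs×1, geS×1, ges×1
GgEess×GgEeSs grid (8·8=64): GGEESs=2 GGEEss=2 GGEeSs=4 GGEess=4 GGeeSs=2 GGeess=2 GgEESs=4 GgEEss=4 GgEeSs=8 GgEess=8 GgeeSs=4 Ggeess=4 ggEESs=2 ggEEss=2 ggEeSs=4 ggEess=4 ggeeSs=2 ggeess=2
GGEESs hits 2/64; gcd=2; 2÷2/64÷2 = 1/32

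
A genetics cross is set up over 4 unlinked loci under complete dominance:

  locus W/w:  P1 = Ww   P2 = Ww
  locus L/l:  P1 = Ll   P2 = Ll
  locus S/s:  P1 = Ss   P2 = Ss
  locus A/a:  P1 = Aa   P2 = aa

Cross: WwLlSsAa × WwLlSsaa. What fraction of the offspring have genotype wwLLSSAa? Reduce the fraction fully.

P(wwLLSSAa) = 1/128

WwLlSsAa gametes: WLSA×1, WLSa×1, WLsA×1, WLsa×1, WlSA×1, WlSa×1, WlsA×1, Wlsa×1, wLSA×1, wLSa×1, wLsA×1, wLsa×1, wlSA×1, wlSa×1, wlsA×1, wlsa×1
WwLlSsaa gametes: WLSa×2, WLsa×2, WlSa×2, Wlsa×2, wLSa×2, wLsa×2, wlSa×2, wlsa×2
WwLlSsAa×WwLlSsaa grid (16·16=256): WWLLSSAa=2 WWLLSSaa=2 WWLLSsAa=4 WWLLSsaa=4 WWLLssAa=2 WWLLssaa=2 WWLlSSAa=4 WWLlSSaa=4 WWLlSsAa=8 WWLlSsaa=8 WWLlssAa=4 WWLlssaa=4 WWllSSAa=2 WWllSSaa=2 WWllSsAa=4 WWllSsaa=4 WWllssAa=2 WWllssaa=2 WwLLSSAa=4 WwLLSSaa=4 WwLLSsAa=8 WwLLSsaa=8 WwLLssAa=4 WwLLssaa=4 WwLlSSAa=8 WwLlSSaa=8 WwLlSsAa=16 WwLlSsaa=16 WwLlssAa=8 WwLlssaa=8 WwllSSAa=4 WwllSSaa=4 WwllSsAa=8 WwllSsaa=8 WwllssAa=4 Wwllssaa=4 wwLLSSAa=2 wwLLSSaa=2 wwLLSsAa=4 wwLLSsaa=4 wwLLssAa=2 wwLLssaa=2 wwLlSSAa=4 wwLlSSaa=4 wwLlSsAa=8 wwLlSsaa=8 wwLlssAa=4 wwLlssaa=4 wwllSSAa=2 wwllSSaa=2 wwllSsAa=4 wwllSsaa=4 wwllssAa=2 wwllssaa=2
wwLLSSAa hits 2/256; gcd=2; 2÷2/256÷2 = 1/128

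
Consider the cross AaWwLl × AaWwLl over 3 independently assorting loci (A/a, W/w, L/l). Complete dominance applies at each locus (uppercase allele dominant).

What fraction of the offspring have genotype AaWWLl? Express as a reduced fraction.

AaWwLl gametes: AWL×1, AWl×1, AwL×1, Awl×1, aWL×1, aWl×1, awL×1, awl×1
AaWwLl gametes: AWL×1, AWl×1, AwL×1, Awl×1, aWL×1, aWl×1, awL×1, awl×1
AaWwLl×AaWwLl grid (8·8=64): AAWWLL=1 AAWWLl=2 AAWWll=1 AAWwLL=2 AAWwLl=4 AAWwll=2 AAwwLL=1 AAwwLl=2 AAwwll=1 AaWWLL=2 AaWWLl=4 AaWWll=2 AaWwLL=4 AaWwLl=8 AaWwll=4 AawwLL=2 AawwLl=4 Aawwll=2 aaWWLL=1 aaWWLl=2 aaWWll=1 aaWwLL=2 aaWwLl=4 aaWwll=2 aawwLL=1 aawwLl=2 aawwll=1
AaWWLl hits 4/64; gcd=4; 4÷4/64÷4 = 1/16

P(AaWWLl) = 1/16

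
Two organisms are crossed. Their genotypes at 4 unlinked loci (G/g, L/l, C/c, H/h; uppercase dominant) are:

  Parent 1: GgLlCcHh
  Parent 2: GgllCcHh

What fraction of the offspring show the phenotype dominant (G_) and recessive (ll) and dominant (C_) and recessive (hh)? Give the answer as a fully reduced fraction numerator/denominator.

GgLlCcHh gametes: GLCH×1, GLCh×1, GLcH×1, GLch×1, GlCH×1, GlCh×1, GlcH×1, Glch×1, gLCH×1, gLCh×1, gLcH×1, gLch×1, glCH×1, glCh×1, glcH×1, glch×1
GgllCcHh gametes: GlCH×2, GlCh×2, GlcH×2, Glch×2, glCH×2, glCh×2, glcH×2, glch×2
GgLlCcHh×GgllCcHh grid (16·16=256): GGLlCCHH=2 GGLlCCHh=4 GGLlCChh=2 GGLlCcHH=4 GGLlCcHh=8 GGLlCchh=4 GGLlccHH=2 GGLlccHh=4 GGLlcchh=2 GGllCCHH=2 GGllCCHh=4 GGllCChh=2 GGllCcHH=4 GGllCcHh=8 GGllCchh=4 GGllccHH=2 GGllccHh=4 GGllcchh=2 GgLlCCHH=4 GgLlCCHh=8 GgLlCChh=4 GgLlCcHH=8 GgLlCcHh=16 GgLlCchh=8 GgLlccHH=4 GgLlccHh=8 GgLlcchh=4 GgllCCHH=4 GgllCCHh=8 GgllCChh=4 GgllCcHH=8 GgllCcHh=16 GgllCchh=8 GgllccHH=4 GgllccHh=8 Ggllcchh=4 ggLlCCHH=2 ggLlCCHh=4 ggLlCChh=2 ggLlCcHH=4 ggLlCcHh=8 ggLlCchh=4 ggLlccHH=2 ggLlccHh=4 ggLlcchh=2 ggllCCHH=2 ggllCCHh=4 ggllCChh=2 ggllCcHH=4 ggllCcHh=8 ggllCchh=4 ggllccHH=2 ggllccHh=4 ggllcchh=2
G_ ll C_ hh hits 18/256; gcd=2; 18÷2/256÷2 = 9/128

P(G_ ll C_ hh) = 9/128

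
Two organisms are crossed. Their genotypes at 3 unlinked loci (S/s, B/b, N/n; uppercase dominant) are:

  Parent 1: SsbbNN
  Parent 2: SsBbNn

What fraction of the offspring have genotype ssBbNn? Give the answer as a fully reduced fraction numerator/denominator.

SsbbNN gametes: SbN×4, sbN×4
SsBbNn gametes: SBN×1, SBn×1, SbN×1, Sbn×1, sBN×1, sBn×1, sbN×1, sbn×1
SsbbNN×SsBbNn grid (8·8=64): SSBbNN=4 SSBbNn=4 SSbbNN=4 SSbbNn=4 SsBbNN=8 SsBbNn=8 SsbbNN=8 SsbbNn=8 ssBbNN=4 ssBbNn=4 ssbbNN=4 ssbbNn=4
ssBbNn hits 4/64; gcd=4; 4÷4/64÷4 = 1/16

P(ssBbNn) = 1/16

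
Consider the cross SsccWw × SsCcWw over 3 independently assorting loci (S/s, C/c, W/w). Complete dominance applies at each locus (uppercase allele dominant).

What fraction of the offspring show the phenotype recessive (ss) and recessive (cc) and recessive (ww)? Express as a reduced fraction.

SsccWw gametes: ScW×2, Scw×2, scW×2, scw×2
SsCcWw gametes: SCW×1, SCw×1, ScW×1, Scw×1, sCW×1, sCw×1, scW×1, scw×1
SsccWw×SsCcWw grid (8·8=64): SSCcWW=2 SSCcWw=4 SSCcww=2 SSccWW=2 SSccWw=4 SSccww=2 SsCcWW=4 SsCcWw=8 SsCcww=4 SsccWW=4 SsccWw=8 Ssccww=4 ssCcWW=2 ssCcWw=4 ssCcww=2 ssccWW=2 ssccWw=4 ssccww=2
ss cc ww hits 2/64; gcd=2; 2÷2/64÷2 = 1/32

P(ss cc ww) = 1/32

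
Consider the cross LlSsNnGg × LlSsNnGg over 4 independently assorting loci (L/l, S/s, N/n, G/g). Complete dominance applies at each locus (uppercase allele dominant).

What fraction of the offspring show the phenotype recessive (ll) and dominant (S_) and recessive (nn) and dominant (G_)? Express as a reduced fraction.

LlSsNnGg gametes: LSNG×1, LSNg×1, LSnG×1, LSng×1, LsNG×1, LsNg×1, LsnG×1, Lsng×1, lSNG×1, lSNg×1, lSnG×1, lSng×1, lsNG×1, lsNg×1, lsnG×1, lsng×1
LlSsNnGg gametes: LSNG×1, LSNg×1, LSnG×1, LSng×1, LsNG×1, LsNg×1, LsnG×1, Lsng×1, lSNG×1, lSNg×1, lSnG×1, lSng×1, lsNG×1, lsNg×1, lsnG×1, lsng×1
LlSsNnGg×LlSsNnGg grid (16·16=256): LLSSNNGG=1 LLSSNNGg=2 LLSSNNgg=1 LLSSNnGG=2 LLSSNnGg=4 LLSSNngg=2 LLSSnnGG=1 LLSSnnGg=2 LLSSnngg=1 LLSsNNGG=2 LLSsNNGg=4 LLSsNNgg=2 LLSsNnGG=4 LLSsNnGg=8 LLSsNngg=4 LLSsnnGG=2 LLSsnnGg=4 LLSsnngg=2 LLssNNGG=1 LLssNNGg=2 LLssNNgg=1 LLssNnGG=2 LLssNnGg=4 LLssNngg=2 LLssnnGG=1 LLssnnGg=2 LLssnngg=1 LlSSNNGG=2 LlSSNNGg=4 LlSSNNgg=2 LlSSNnGG=4 LlSSNnGg=8 LlSSNngg=4 LlSSnnGG=2 LlSSnnGg=4 LlSSnngg=2 LlSsNNGG=4 LlSsNNGg=8 LlSsNNgg=4 LlSsNnGG=8 LlSsNnGg=16 LlSsNngg=8 LlSsnnGG=4 LlSsnnGg=8 LlSsnngg=4 LlssNNGG=2 LlssNNGg=4 LlssNNgg=2 LlssNnGG=4 LlssNnGg=8 LlssNngg=4 LlssnnGG=2 LlssnnGg=4 Llssnngg=2 llSSNNGG=1 llSSNNGg=2 llSSNNgg=1 llSSNnGG=2 llSSNnGg=4 llSSNngg=2 llSSnnGG=1 llSSnnGg=2 llSSnngg=1 llSsNNGG=2 llSsNNGg=4 llSsNNgg=2 llSsNnGG=4 llSsNnGg=8 llSsNngg=4 llSsnnGG=2 llSsnnGg=4 llSsnngg=2 llssNNGG=1 llssNNGg=2 llssNNgg=1 llssNnGG=2 llssNnGg=4 llssNngg=2 llssnnGG=1 llssnnGg=2 llssnngg=1
ll S_ nn G_ hits 9/256; gcd=1; 9÷1/256÷1 = 9/256

P(ll S_ nn G_) = 9/256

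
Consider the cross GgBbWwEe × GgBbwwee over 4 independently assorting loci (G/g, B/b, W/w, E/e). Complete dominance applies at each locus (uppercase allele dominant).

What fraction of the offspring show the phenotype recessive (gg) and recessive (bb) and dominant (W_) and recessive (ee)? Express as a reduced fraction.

P(gg bb W_ ee) = 1/64

GgBbWwEe gametes: GBWE×1, GBWe×1, GBwE×1, GBwe×1, GbWE×1, GbWe×1, GbwE×1, Gbwe×1, gBWE×1, gBWe×1, gBwE×1, gBwe×1, gbWE×1, gbWe×1, gbwE×1, gbwe×1
GgBbwwee gametes: GBwe×4, Gbwe×4, gBwe×4, gbwe×4
GgBbWwEe×GgBbwwee grid (16·16=256): GGBBWwEe=4 GGBBWwee=4 GGBBwwEe=4 GGBBwwee=4 GGBbWwEe=8 GGBbWwee=8 GGBbwwEe=8 GGBbwwee=8 GGbbWwEe=4 GGbbWwee=4 GGbbwwEe=4 GGbbwwee=4 GgBBWwEe=8 GgBBWwee=8 GgBBwwEe=8 GgBBwwee=8 GgBbWwEe=16 GgBbWwee=16 GgBbwwEe=16 GgBbwwee=16 GgbbWwEe=8 GgbbWwee=8 GgbbwwEe=8 Ggbbwwee=8 ggBBWwEe=4 ggBBWwee=4 ggBBwwEe=4 ggBBwwee=4 ggBbWwEe=8 ggBbWwee=8 ggBbwwEe=8 ggBbwwee=8 ggbbWwEe=4 ggbbWwee=4 ggbbwwEe=4 ggbbwwee=4
gg bb W_ ee hits 4/256; gcd=4; 4÷4/256÷4 = 1/64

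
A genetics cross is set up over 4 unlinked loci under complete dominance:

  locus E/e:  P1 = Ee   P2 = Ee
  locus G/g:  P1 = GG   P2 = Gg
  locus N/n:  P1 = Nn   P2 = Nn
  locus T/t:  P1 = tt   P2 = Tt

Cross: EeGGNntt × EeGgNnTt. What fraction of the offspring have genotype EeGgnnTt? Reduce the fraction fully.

EeGGNntt gametes: EGNt×4, EGnt×4, eGNt×4, eGnt×4
EeGgNnTt gametes: EGNT×1, EGNt×1, EGnT×1, EGnt×1, EgNT×1, EgNt×1, EgnT×1, Egnt×1, eGNT×1, eGNt×1, eGnT×1, eGnt×1, egNT×1, egNt×1, egnT×1, egnt×1
EeGGNntt×EeGgNnTt grid (16·16=256): EEGGNNTt=4 EEGGNNtt=4 EEGGNnTt=8 EEGGNntt=8 EEGGnnTt=4 EEGGnntt=4 EEGgNNTt=4 EEGgNNtt=4 EEGgNnTt=8 EEGgNntt=8 EEGgnnTt=4 EEGgnntt=4 EeGGNNTt=8 EeGGNNtt=8 EeGGNnTt=16 EeGGNntt=16 EeGGnnTt=8 EeGGnntt=8 EeGgNNTt=8 EeGgNNtt=8 EeGgNnTt=16 EeGgNntt=16 EeGgnnTt=8 EeGgnntt=8 eeGGNNTt=4 eeGGNNtt=4 eeGGNnTt=8 eeGGNntt=8 eeGGnnTt=4 eeGGnntt=4 eeGgNNTt=4 eeGgNNtt=4 eeGgNnTt=8 eeGgNntt=8 eeGgnnTt=4 eeGgnntt=4
EeGgnnTt hits 8/256; gcd=8; 8÷8/256÷8 = 1/32

P(EeGgnnTt) = 1/32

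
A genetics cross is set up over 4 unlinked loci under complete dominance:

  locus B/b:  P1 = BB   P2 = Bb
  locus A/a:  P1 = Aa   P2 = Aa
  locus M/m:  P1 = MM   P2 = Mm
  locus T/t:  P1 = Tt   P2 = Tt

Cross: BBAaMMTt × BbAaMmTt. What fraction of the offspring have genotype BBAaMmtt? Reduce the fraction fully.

P(BBAaMmtt) = 1/32

BBAaMMTt gametes: BAMT×4, BAMt×4, BaMT×4, BaMt×4
BbAaMmTt gametes: BAMT×1, BAMt×1, BAmT×1, BAmt×1, BaMT×1, BaMt×1, BamT×1, Bamt×1, bAMT×1, bAMt×1, bAmT×1, bAmt×1, baMT×1, baMt×1, bamT×1, bamt×1
BBAaMMTt×BbAaMmTt grid (16·16=256): BBAAMMTT=4 BBAAMMTt=8 BBAAMMtt=4 BBAAMmTT=4 BBAAMmTt=8 BBAAMmtt=4 BBAaMMTT=8 BBAaMMTt=16 BBAaMMtt=8 BBAaMmTT=8 BBAaMmTt=16 BBAaMmtt=8 BBaaMMTT=4 BBaaMMTt=8 BBaaMMtt=4 BBaaMmTT=4 BBaaMmTt=8 BBaaMmtt=4 BbAAMMTT=4 BbAAMMTt=8 BbAAMMtt=4 BbAAMmTT=4 BbAAMmTt=8 BbAAMmtt=4 BbAaMMTT=8 BbAaMMTt=16 BbAaMMtt=8 BbAaMmTT=8 BbAaMmTt=16 BbAaMmtt=8 BbaaMMTT=4 BbaaMMTt=8 BbaaMMtt=4 BbaaMmTT=4 BbaaMmTt=8 BbaaMmtt=4
BBAaMmtt hits 8/256; gcd=8; 8÷8/256÷8 = 1/32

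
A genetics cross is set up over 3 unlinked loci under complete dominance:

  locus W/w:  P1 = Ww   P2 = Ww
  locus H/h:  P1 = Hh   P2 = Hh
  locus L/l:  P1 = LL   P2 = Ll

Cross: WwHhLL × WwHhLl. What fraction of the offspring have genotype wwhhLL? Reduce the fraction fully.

P(wwhhLL) = 1/32

WwHhLL gametes: WHL×2, WhL×2, wHL×2, whL×2
WwHhLl gametes: WHL×1, WHl×1, WhL×1, Whl×1, wHL×1, wHl×1, whL×1, whl×1
WwHhLL×WwHhLl grid (8·8=64): WWHHLL=2 WWHHLl=2 WWHhLL=4 WWHhLl=4 WWhhLL=2 WWhhLl=2 WwHHLL=4 WwHHLl=4 WwHhLL=8 WwHhLl=8 WwhhLL=4 WwhhLl=4 wwHHLL=2 wwHHLl=2 wwHhLL=4 wwHhLl=4 wwhhLL=2 wwhhLl=2
wwhhLL hits 2/64; gcd=2; 2÷2/64÷2 = 1/32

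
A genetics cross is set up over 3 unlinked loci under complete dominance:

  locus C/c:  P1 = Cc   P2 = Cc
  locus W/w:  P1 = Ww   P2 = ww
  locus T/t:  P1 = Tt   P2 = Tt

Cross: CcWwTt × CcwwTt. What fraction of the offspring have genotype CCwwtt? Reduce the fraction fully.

CcWwTt gametes: CWT×1, CWt×1, CwT×1, Cwt×1, cWT×1, cWt×1, cwT×1, cwt×1
CcwwTt gametes: CwT×2, Cwt×2, cwT×2, cwt×2
CcWwTt×CcwwTt grid (8·8=64): CCWwTT=2 CCWwTt=4 CCWwtt=2 CCwwTT=2 CCwwTt=4 CCwwtt=2 CcWwTT=4 CcWwTt=8 CcWwtt=4 CcwwTT=4 CcwwTt=8 Ccwwtt=4 ccWwTT=2 ccWwTt=4 ccWwtt=2 ccwwTT=2 ccwwTt=4 ccwwtt=2
CCwwtt hits 2/64; gcd=2; 2÷2/64÷2 = 1/32

P(CCwwtt) = 1/32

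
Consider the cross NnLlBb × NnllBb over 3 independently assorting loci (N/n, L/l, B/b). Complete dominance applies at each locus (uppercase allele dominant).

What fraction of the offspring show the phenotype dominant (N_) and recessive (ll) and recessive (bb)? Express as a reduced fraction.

P(N_ ll bb) = 3/32

NnLlBb gametes: NLB×1, NLb×1, NlB×1, Nlb×1, nLB×1, nLb×1, nlB×1, nlb×1
NnllBb gametes: NlB×2, Nlb×2, nlB×2, nlb×2
NnLlBb×NnllBb grid (8·8=64): NNLlBB=2 NNLlBb=4 NNLlbb=2 NNllBB=2 NNllBb=4 NNllbb=2 NnLlBB=4 NnLlBb=8 NnLlbb=4 NnllBB=4 NnllBb=8 Nnllbb=4 nnLlBB=2 nnLlBb=4 nnLlbb=2 nnllBB=2 nnllBb=4 nnllbb=2
N_ ll bb hits 6/64; gcd=2; 6÷2/64÷2 = 3/32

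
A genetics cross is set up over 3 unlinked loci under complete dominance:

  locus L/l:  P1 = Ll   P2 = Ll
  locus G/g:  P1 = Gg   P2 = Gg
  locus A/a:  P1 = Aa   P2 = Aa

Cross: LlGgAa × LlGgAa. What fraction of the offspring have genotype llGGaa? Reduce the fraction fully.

P(llGGaa) = 1/64

LlGgAa gametes: LGA×1, LGa×1, LgA×1, Lga×1, lGA×1, lGa×1, lgA×1, lga×1
LlGgAa gametes: LGA×1, LGa×1, LgA×1, Lga×1, lGA×1, lGa×1, lgA×1, lga×1
LlGgAa×LlGgAa grid (8·8=64): LLGGAA=1 LLGGAa=2 LLGGaa=1 LLGgAA=2 LLGgAa=4 LLGgaa=2 LLggAA=1 LLggAa=2 LLggaa=1 LlGGAA=2 LlGGAa=4 LlGGaa=2 LlGgAA=4 LlGgAa=8 LlGgaa=4 LlggAA=2 LlggAa=4 Llggaa=2 llGGAA=1 llGGAa=2 llGGaa=1 llGgAA=2 llGgAa=4 llGgaa=2 llggAA=1 llggAa=2 llggaa=1
llGGaa hits 1/64; gcd=1; 1÷1/64÷1 = 1/64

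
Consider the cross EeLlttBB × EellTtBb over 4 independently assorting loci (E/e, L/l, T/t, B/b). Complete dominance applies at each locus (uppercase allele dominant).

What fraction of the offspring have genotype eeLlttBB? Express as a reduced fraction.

P(eeLlttBB) = 1/32

EeLlttBB gametes: ELtB×4, EltB×4, eLtB×4, eltB×4
EellTtBb gametes: ElTB×2, ElTb×2, EltB×2, Eltb×2, elTB×2, elTb×2, eltB×2, eltb×2
EeLlttBB×EellTtBb grid (16·16=256): EELlTtBB=8 EELlTtBb=8 EELlttBB=8 EELlttBb=8 EEllTtBB=8 EEllTtBb=8 EEllttBB=8 EEllttBb=8 EeLlTtBB=16 EeLlTtBb=16 EeLlttBB=16 EeLlttBb=16 EellTtBB=16 EellTtBb=16 EellttBB=16 EellttBb=16 eeLlTtBB=8 eeLlTtBb=8 eeLlttBB=8 eeLlttBb=8 eellTtBB=8 eellTtBb=8 eellttBB=8 eellttBb=8
eeLlttBB hits 8/256; gcd=8; 8÷8/256÷8 = 1/32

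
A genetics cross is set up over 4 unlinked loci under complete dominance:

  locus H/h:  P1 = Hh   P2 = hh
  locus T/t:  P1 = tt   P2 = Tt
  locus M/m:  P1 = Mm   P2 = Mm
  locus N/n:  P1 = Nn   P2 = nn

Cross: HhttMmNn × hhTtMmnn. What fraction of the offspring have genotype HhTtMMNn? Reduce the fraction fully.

P(HhTtMMNn) = 1/32

HhttMmNn gametes: HtMN×2, HtMn×2, HtmN×2, Htmn×2, htMN×2, htMn×2, htmN×2, htmn×2
hhTtMmnn gametes: hTMn×4, hTmn×4, htMn×4, htmn×4
HhttMmNn×hhTtMmnn grid (16·16=256): HhTtMMNn=8 HhTtMMnn=8 HhTtMmNn=16 HhTtMmnn=16 HhTtmmNn=8 HhTtmmnn=8 HhttMMNn=8 HhttMMnn=8 HhttMmNn=16 HhttMmnn=16 HhttmmNn=8 Hhttmmnn=8 hhTtMMNn=8 hhTtMMnn=8 hhTtMmNn=16 hhTtMmnn=16 hhTtmmNn=8 hhTtmmnn=8 hhttMMNn=8 hhttMMnn=8 hhttMmNn=16 hhttMmnn=16 hhttmmNn=8 hhttmmnn=8
HhTtMMNn hits 8/256; gcd=8; 8÷8/256÷8 = 1/32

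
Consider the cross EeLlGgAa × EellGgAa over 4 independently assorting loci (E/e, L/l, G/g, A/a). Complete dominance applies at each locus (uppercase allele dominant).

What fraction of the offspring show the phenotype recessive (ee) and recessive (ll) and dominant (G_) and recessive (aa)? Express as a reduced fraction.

EeLlGgAa gametes: ELGA×1, ELGa×1, ELgA×1, ELga×1, ElGA×1, ElGa×1, ElgA×1, Elga×1, eLGA×1, eLGa×1, eLgA×1, eLga×1, elGA×1, elGa×1, elgA×1, elga×1
EellGgAa gametes: ElGA×2, ElGa×2, ElgA×2, Elga×2, elGA×2, elGa×2, elgA×2, elga×2
EeLlGgAa×EellGgAa grid (16·16=256): EELlGGAA=2 EELlGGAa=4 EELlGGaa=2 EELlGgAA=4 EELlGgAa=8 EELlGgaa=4 EELlggAA=2 EELlggAa=4 EELlggaa=2 EEllGGAA=2 EEllGGAa=4 EEllGGaa=2 EEllGgAA=4 EEllGgAa=8 EEllGgaa=4 EEllggAA=2 EEllggAa=4 EEllggaa=2 EeLlGGAA=4 EeLlGGAa=8 EeLlGGaa=4 EeLlGgAA=8 EeLlGgAa=16 EeLlGgaa=8 EeLlggAA=4 EeLlggAa=8 EeLlggaa=4 EellGGAA=4 EellGGAa=8 EellGGaa=4 EellGgAA=8 EellGgAa=16 EellGgaa=8 EellggAA=4 EellggAa=8 Eellggaa=4 eeLlGGAA=2 eeLlGGAa=4 eeLlGGaa=2 eeLlGgAA=4 eeLlGgAa=8 eeLlGgaa=4 eeLlggAA=2 eeLlggAa=4 eeLlggaa=2 eellGGAA=2 eellGGAa=4 eellGGaa=2 eellGgAA=4 eellGgAa=8 eellGgaa=4 eellggAA=2 eellggAa=4 eellggaa=2
ee ll G_ aa hits 6/256; gcd=2; 6÷2/256÷2 = 3/128

P(ee ll G_ aa) = 3/128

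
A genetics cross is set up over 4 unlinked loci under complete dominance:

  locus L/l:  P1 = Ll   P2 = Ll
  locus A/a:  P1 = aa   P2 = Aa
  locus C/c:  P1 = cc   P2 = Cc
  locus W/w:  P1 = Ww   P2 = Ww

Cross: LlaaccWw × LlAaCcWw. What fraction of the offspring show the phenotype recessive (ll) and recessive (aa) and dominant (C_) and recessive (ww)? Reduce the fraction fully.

P(ll aa C_ ww) = 1/64

LlaaccWw gametes: LacW×4, Lacw×4, lacW×4, lacw×4
LlAaCcWw gametes: LACW×1, LACw×1, LAcW×1, LAcw×1, LaCW×1, LaCw×1, LacW×1, Lacw×1, lACW×1, lACw×1, lAcW×1, lAcw×1, laCW×1, laCw×1, lacW×1, lacw×1
LlaaccWw×LlAaCcWw grid (16·16=256): LLAaCcWW=4 LLAaCcWw=8 LLAaCcww=4 LLAaccWW=4 LLAaccWw=8 LLAaccww=4 LLaaCcWW=4 LLaaCcWw=8 LLaaCcww=4 LLaaccWW=4 LLaaccWw=8 LLaaccww=4 LlAaCcWW=8 LlAaCcWw=16 LlAaCcww=8 LlAaccWW=8 LlAaccWw=16 LlAaccww=8 LlaaCcWW=8 LlaaCcWw=16 LlaaCcww=8 LlaaccWW=8 LlaaccWw=16 Llaaccww=8 llAaCcWW=4 llAaCcWw=8 llAaCcww=4 llAaccWW=4 llAaccWw=8 llAaccww=4 llaaCcWW=4 llaaCcWw=8 llaaCcww=4 llaaccWW=4 llaaccWw=8 llaaccww=4
ll aa C_ ww hits 4/256; gcd=4; 4÷4/256÷4 = 1/64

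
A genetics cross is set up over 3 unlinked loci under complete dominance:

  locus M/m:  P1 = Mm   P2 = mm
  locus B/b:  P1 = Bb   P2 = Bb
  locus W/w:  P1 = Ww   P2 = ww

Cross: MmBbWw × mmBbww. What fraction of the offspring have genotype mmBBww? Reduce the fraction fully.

MmBbWw gametes: MBW×1, MBw×1, MbW×1, Mbw×1, mBW×1, mBw×1, mbW×1, mbw×1
mmBbww gametes: mBw×4, mbw×4
MmBbWw×mmBbww grid (8·8=64): MmBBWw=4 MmBBww=4 MmBbWw=8 MmBbww=8 MmbbWw=4 Mmbbww=4 mmBBWw=4 mmBBww=4 mmBbWw=8 mmBbww=8 mmbbWw=4 mmbbww=4
mmBBww hits 4/64; gcd=4; 4÷4/64÷4 = 1/16

P(mmBBww) = 1/16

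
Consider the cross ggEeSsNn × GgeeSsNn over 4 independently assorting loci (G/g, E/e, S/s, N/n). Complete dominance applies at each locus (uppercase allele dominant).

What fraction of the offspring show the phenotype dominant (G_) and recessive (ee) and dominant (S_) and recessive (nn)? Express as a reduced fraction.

P(G_ ee S_ nn) = 3/64

ggEeSsNn gametes: gESN×2, gESn×2, gEsN×2, gEsn×2, geSN×2, geSn×2, gesN×2, gesn×2
GgeeSsNn gametes: GeSN×2, GeSn×2, GesN×2, Gesn×2, geSN×2, geSn×2, gesN×2, gesn×2
ggEeSsNn×GgeeSsNn grid (16·16=256): GgEeSSNN=4 GgEeSSNn=8 GgEeSSnn=4 GgEeSsNN=8 GgEeSsNn=16 GgEeSsnn=8 GgEessNN=4 GgEessNn=8 GgEessnn=4 GgeeSSNN=4 GgeeSSNn=8 GgeeSSnn=4 GgeeSsNN=8 GgeeSsNn=16 GgeeSsnn=8 GgeessNN=4 GgeessNn=8 Ggeessnn=4 ggEeSSNN=4 ggEeSSNn=8 ggEeSSnn=4 ggEeSsNN=8 ggEeSsNn=16 ggEeSsnn=8 ggEessNN=4 ggEessNn=8 ggEessnn=4 ggeeSSNN=4 ggeeSSNn=8 ggeeSSnn=4 ggeeSsNN=8 ggeeSsNn=16 ggeeSsnn=8 ggeessNN=4 ggeessNn=8 ggeessnn=4
G_ ee S_ nn hits 12/256; gcd=4; 12÷4/256÷4 = 3/64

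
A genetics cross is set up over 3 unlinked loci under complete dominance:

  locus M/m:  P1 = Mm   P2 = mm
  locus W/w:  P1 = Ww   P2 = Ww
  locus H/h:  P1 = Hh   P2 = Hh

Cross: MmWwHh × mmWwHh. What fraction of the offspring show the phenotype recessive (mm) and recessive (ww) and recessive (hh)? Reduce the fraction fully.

MmWwHh gametes: MWH×1, MWh×1, MwH×1, Mwh×1, mWH×1, mWh×1, mwH×1, mwh×1
mmWwHh gametes: mWH×2, mWh×2, mwH×2, mwh×2
MmWwHh×mmWwHh grid (8·8=64): MmWWHH=2 MmWWHh=4 MmWWhh=2 MmWwHH=4 MmWwHh=8 MmWwhh=4 MmwwHH=2 MmwwHh=4 Mmwwhh=2 mmWWHH=2 mmWWHh=4 mmWWhh=2 mmWwHH=4 mmWwHh=8 mmWwhh=4 mmwwHH=2 mmwwHh=4 mmwwhh=2
mm ww hh hits 2/64; gcd=2; 2÷2/64÷2 = 1/32

P(mm ww hh) = 1/32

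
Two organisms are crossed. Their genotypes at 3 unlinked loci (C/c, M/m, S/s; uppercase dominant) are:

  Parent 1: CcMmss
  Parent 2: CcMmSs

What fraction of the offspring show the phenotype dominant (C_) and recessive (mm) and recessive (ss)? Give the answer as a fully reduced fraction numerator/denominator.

P(C_ mm ss) = 3/32

CcMmss gametes: CMs×2, Cms×2, cMs×2, cms×2
CcMmSs gametes: CMS×1, CMs×1, CmS×1, Cms×1, cMS×1, cMs×1, cmS×1, cms×1
CcMmss×CcMmSs grid (8·8=64): CCMMSs=2 CCMMss=2 CCMmSs=4 CCMmss=4 CCmmSs=2 CCmmss=2 CcMMSs=4 CcMMss=4 CcMmSs=8 CcMmss=8 CcmmSs=4 Ccmmss=4 ccMMSs=2 ccMMss=2 ccMmSs=4 ccMmss=4 ccmmSs=2 ccmmss=2
C_ mm ss hits 6/64; gcd=2; 6÷2/64÷2 = 3/32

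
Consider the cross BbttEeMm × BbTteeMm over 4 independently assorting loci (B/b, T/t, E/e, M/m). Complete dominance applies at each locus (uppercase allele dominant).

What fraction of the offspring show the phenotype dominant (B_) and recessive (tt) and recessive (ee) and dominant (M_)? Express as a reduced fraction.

BbttEeMm gametes: BtEM×2, BtEm×2, BteM×2, Btem×2, btEM×2, btEm×2, bteM×2, btem×2
BbTteeMm gametes: BTeM×2, BTem×2, BteM×2, Btem×2, bTeM×2, bTem×2, bteM×2, btem×2
BbttEeMm×BbTteeMm grid (16·16=256): BBTtEeMM=4 BBTtEeMm=8 BBTtEemm=4 BBTteeMM=4 BBTteeMm=8 BBTteemm=4 BBttEeMM=4 BBttEeMm=8 BBttEemm=4 BBtteeMM=4 BBtteeMm=8 BBtteemm=4 BbTtEeMM=8 BbTtEeMm=16 BbTtEemm=8 BbTteeMM=8 BbTteeMm=16 BbTteemm=8 BbttEeMM=8 BbttEeMm=16 BbttEemm=8 BbtteeMM=8 BbtteeMm=16 Bbtteemm=8 bbTtEeMM=4 bbTtEeMm=8 bbTtEemm=4 bbTteeMM=4 bbTteeMm=8 bbTteemm=4 bbttEeMM=4 bbttEeMm=8 bbttEemm=4 bbtteeMM=4 bbtteeMm=8 bbtteemm=4
B_ tt ee M_ hits 36/256; gcd=4; 36÷4/256÷4 = 9/64

P(B_ tt ee M_) = 9/64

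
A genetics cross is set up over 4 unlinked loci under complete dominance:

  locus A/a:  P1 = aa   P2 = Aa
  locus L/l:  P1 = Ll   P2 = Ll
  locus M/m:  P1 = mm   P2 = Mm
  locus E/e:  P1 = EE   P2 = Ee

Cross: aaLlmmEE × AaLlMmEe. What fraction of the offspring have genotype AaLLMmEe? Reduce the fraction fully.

P(AaLLMmEe) = 1/32

aaLlmmEE gametes: aLmE×8, almE×8
AaLlMmEe gametes: ALME×1, ALMe×1, ALmE×1, ALme×1, AlME×1, AlMe×1, AlmE×1, Alme×1, aLME×1, aLMe×1, aLmE×1, aLme×1, alME×1, alMe×1, almE×1, alme×1
aaLlmmEE×AaLlMmEe grid (16·16=256): AaLLMmEE=8 AaLLMmEe=8 AaLLmmEE=8 AaLLmmEe=8 AaLlMmEE=16 AaLlMmEe=16 AaLlmmEE=16 AaLlmmEe=16 AallMmEE=8 AallMmEe=8 AallmmEE=8 AallmmEe=8 aaLLMmEE=8 aaLLMmEe=8 aaLLmmEE=8 aaLLmmEe=8 aaLlMmEE=16 aaLlMmEe=16 aaLlmmEE=16 aaLlmmEe=16 aallMmEE=8 aallMmEe=8 aallmmEE=8 aallmmEe=8
AaLLMmEe hits 8/256; gcd=8; 8÷8/256÷8 = 1/32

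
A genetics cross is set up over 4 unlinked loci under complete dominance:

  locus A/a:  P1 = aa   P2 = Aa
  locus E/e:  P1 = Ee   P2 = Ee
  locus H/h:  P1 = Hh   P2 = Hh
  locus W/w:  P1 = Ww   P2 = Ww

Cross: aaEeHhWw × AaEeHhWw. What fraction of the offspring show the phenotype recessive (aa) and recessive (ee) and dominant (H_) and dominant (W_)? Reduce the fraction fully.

aaEeHhWw gametes: aEHW×2, aEHw×2, aEhW×2, aEhw×2, aeHW×2, aeHw×2, aehW×2, aehw×2
AaEeHhWw gametes: AEHW×1, AEHw×1, AEhW×1, AEhw×1, AeHW×1, AeHw×1, AehW×1, Aehw×1, aEHW×1, aEHw×1, aEhW×1, aEhw×1, aeHW×1, aeHw×1, aehW×1, aehw×1
aaEeHhWw×AaEeHhWw grid (16·16=256): AaEEHHWW=2 AaEEHHWw=4 AaEEHHww=2 AaEEHhWW=4 AaEEHhWw=8 AaEEHhww=4 AaEEhhWW=2 AaEEhhWw=4 AaEEhhww=2 AaEeHHWW=4 AaEeHHWw=8 AaEeHHww=4 AaEeHhWW=8 AaEeHhWw=16 AaEeHhww=8 AaEehhWW=4 AaEehhWw=8 AaEehhww=4 AaeeHHWW=2 AaeeHHWw=4 AaeeHHww=2 AaeeHhWW=4 AaeeHhWw=8 AaeeHhww=4 AaeehhWW=2 AaeehhWw=4 Aaeehhww=2 aaEEHHWW=2 aaEEHHWw=4 aaEEHHww=2 aaEEHhWW=4 aaEEHhWw=8 aaEEHhww=4 aaEEhhWW=2 aaEEhhWw=4 aaEEhhww=2 aaEeHHWW=4 aaEeHHWw=8 aaEeHHww=4 aaEeHhWW=8 aaEeHhWw=16 aaEeHhww=8 aaEehhWW=4 aaEehhWw=8 aaEehhww=4 aaeeHHWW=2 aaeeHHWw=4 aaeeHHww=2 aaeeHhWW=4 aaeeHhWw=8 aaeeHhww=4 aaeehhWW=2 aaeehhWw=4 aaeehhww=2
aa ee H_ W_ hits 18/256; gcd=2; 18÷2/256÷2 = 9/128

P(aa ee H_ W_) = 9/128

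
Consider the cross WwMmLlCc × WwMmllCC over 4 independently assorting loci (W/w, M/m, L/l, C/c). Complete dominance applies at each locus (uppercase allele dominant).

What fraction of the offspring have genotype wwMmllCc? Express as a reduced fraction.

WwMmLlCc gametes: WMLC×1, WMLc×1, WMlC×1, WMlc×1, WmLC×1, WmLc×1, WmlC×1, Wmlc×1, wMLC×1, wMLc×1, wMlC×1, wMlc×1, wmLC×1, wmLc×1, wmlC×1, wmlc×1
WwMmllCC gametes: WMlC×4, WmlC×4, wMlC×4, wmlC×4
WwMmLlCc×WwMmllCC grid (16·16=256): WWMMLlCC=4 WWMMLlCc=4 WWMMllCC=4 WWMMllCc=4 WWMmLlCC=8 WWMmLlCc=8 WWMmllCC=8 WWMmllCc=8 WWmmLlCC=4 WWmmLlCc=4 WWmmllCC=4 WWmmllCc=4 WwMMLlCC=8 WwMMLlCc=8 WwMMllCC=8 WwMMllCc=8 WwMmLlCC=16 WwMmLlCc=16 WwMmllCC=16 WwMmllCc=16 WwmmLlCC=8 WwmmLlCc=8 WwmmllCC=8 WwmmllCc=8 wwMMLlCC=4 wwMMLlCc=4 wwMMllCC=4 wwMMllCc=4 wwMmLlCC=8 wwMmLlCc=8 wwMmllCC=8 wwMmllCc=8 wwmmLlCC=4 wwmmLlCc=4 wwmmllCC=4 wwmmllCc=4
wwMmllCc hits 8/256; gcd=8; 8÷8/256÷8 = 1/32

P(wwMmllCc) = 1/32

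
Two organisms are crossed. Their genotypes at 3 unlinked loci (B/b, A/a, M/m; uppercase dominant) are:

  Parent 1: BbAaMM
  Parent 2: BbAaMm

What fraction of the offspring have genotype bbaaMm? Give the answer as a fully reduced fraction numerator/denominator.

P(bbaaMm) = 1/32

BbAaMM gametes: BAM×2, BaM×2, bAM×2, baM×2
BbAaMm gametes: BAM×1, BAm×1, BaM×1, Bam×1, bAM×1, bAm×1, baM×1, bam×1
BbAaMM×BbAaMm grid (8·8=64): BBAAMM=2 BBAAMm=2 BBAaMM=4 BBAaMm=4 BBaaMM=2 BBaaMm=2 BbAAMM=4 BbAAMm=4 BbAaMM=8 BbAaMm=8 BbaaMM=4 BbaaMm=4 bbAAMM=2 bbAAMm=2 bbAaMM=4 bbAaMm=4 bbaaMM=2 bbaaMm=2
bbaaMm hits 2/64; gcd=2; 2÷2/64÷2 = 1/32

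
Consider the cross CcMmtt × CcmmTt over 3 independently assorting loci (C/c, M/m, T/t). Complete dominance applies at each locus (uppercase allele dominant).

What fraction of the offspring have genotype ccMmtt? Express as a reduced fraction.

CcMmtt gametes: CMt×2, Cmt×2, cMt×2, cmt×2
CcmmTt gametes: CmT×2, Cmt×2, cmT×2, cmt×2
CcMmtt×CcmmTt grid (8·8=64): CCMmTt=4 CCMmtt=4 CCmmTt=4 CCmmtt=4 CcMmTt=8 CcMmtt=8 CcmmTt=8 Ccmmtt=8 ccMmTt=4 ccMmtt=4 ccmmTt=4 ccmmtt=4
ccMmtt hits 4/64; gcd=4; 4÷4/64÷4 = 1/16

P(ccMmtt) = 1/16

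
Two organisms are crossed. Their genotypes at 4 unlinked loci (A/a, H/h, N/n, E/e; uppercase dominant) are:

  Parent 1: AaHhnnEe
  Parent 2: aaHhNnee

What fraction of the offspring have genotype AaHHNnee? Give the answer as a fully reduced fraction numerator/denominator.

P(AaHHNnee) = 1/32

AaHhnnEe gametes: AHnE×2, AHne×2, AhnE×2, Ahne×2, aHnE×2, aHne×2, ahnE×2, ahne×2
aaHhNnee gametes: aHNe×4, aHne×4, ahNe×4, ahne×4
AaHhnnEe×aaHhNnee grid (16·16=256): AaHHNnEe=8 AaHHNnee=8 AaHHnnEe=8 AaHHnnee=8 AaHhNnEe=16 AaHhNnee=16 AaHhnnEe=16 AaHhnnee=16 AahhNnEe=8 AahhNnee=8 AahhnnEe=8 Aahhnnee=8 aaHHNnEe=8 aaHHNnee=8 aaHHnnEe=8 aaHHnnee=8 aaHhNnEe=16 aaHhNnee=16 aaHhnnEe=16 aaHhnnee=16 aahhNnEe=8 aahhNnee=8 aahhnnEe=8 aahhnnee=8
AaHHNnee hits 8/256; gcd=8; 8÷8/256÷8 = 1/32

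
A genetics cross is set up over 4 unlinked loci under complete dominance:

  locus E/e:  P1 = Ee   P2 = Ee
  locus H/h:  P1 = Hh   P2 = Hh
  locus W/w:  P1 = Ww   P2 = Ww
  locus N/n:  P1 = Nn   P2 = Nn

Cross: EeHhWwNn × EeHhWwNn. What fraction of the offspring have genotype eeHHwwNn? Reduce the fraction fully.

P(eeHHwwNn) = 1/128

EeHhWwNn gametes: EHWN×1, EHWn×1, EHwN×1, EHwn×1, EhWN×1, EhWn×1, EhwN×1, Ehwn×1, eHWN×1, eHWn×1, eHwN×1, eHwn×1, ehWN×1, ehWn×1, ehwN×1, ehwn×1
EeHhWwNn gametes: EHWN×1, EHWn×1, EHwN×1, EHwn×1, EhWN×1, EhWn×1, EhwN×1, Ehwn×1, eHWN×1, eHWn×1, eHwN×1, eHwn×1, ehWN×1, ehWn×1, ehwN×1, ehwn×1
EeHhWwNn×EeHhWwNn grid (16·16=256): EEHHWWNN=1 EEHHWWNn=2 EEHHWWnn=1 EEHHWwNN=2 EEHHWwNn=4 EEHHWwnn=2 EEHHwwNN=1 EEHHwwNn=2 EEHHwwnn=1 EEHhWWNN=2 EEHhWWNn=4 EEHhWWnn=2 EEHhWwNN=4 EEHhWwNn=8 EEHhWwnn=4 EEHhwwNN=2 EEHhwwNn=4 EEHhwwnn=2 EEhhWWNN=1 EEhhWWNn=2 EEhhWWnn=1 EEhhWwNN=2 EEhhWwNn=4 EEhhWwnn=2 EEhhwwNN=1 EEhhwwNn=2 EEhhwwnn=1 EeHHWWNN=2 EeHHWWNn=4 EeHHWWnn=2 EeHHWwNN=4 EeHHWwNn=8 EeHHWwnn=4 EeHHwwNN=2 EeHHwwNn=4 EeHHwwnn=2 EeHhWWNN=4 EeHhWWNn=8 EeHhWWnn=4 EeHhWwNN=8 EeHhWwNn=16 EeHhWwnn=8 EeHhwwNN=4 EeHhwwNn=8 EeHhwwnn=4 EehhWWNN=2 EehhWWNn=4 EehhWWnn=2 EehhWwNN=4 EehhWwNn=8 EehhWwnn=4 EehhwwNN=2 EehhwwNn=4 Eehhwwnn=2 eeHHWWNN=1 eeHHWWNn=2 eeHHWWnn=1 eeHHWwNN=2 eeHHWwNn=4 eeHHWwnn=2 eeHHwwNN=1 eeHHwwNn=2 eeHHwwnn=1 eeHhWWNN=2 eeHhWWNn=4 eeHhWWnn=2 eeHhWwNN=4 eeHhWwNn=8 eeHhWwnn=4 eeHhwwNN=2 eeHhwwNn=4 eeHhwwnn=2 eehhWWNN=1 eehhWWNn=2 eehhWWnn=1 eehhWwNN=2 eehhWwNn=4 eehhWwnn=2 eehhwwNN=1 eehhwwNn=2 eehhwwnn=1
eeHHwwNn hits 2/256; gcd=2; 2÷2/256÷2 = 1/128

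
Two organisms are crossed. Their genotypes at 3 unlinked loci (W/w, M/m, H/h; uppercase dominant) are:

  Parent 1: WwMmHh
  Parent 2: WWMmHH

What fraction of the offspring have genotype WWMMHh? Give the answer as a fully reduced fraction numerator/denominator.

P(WWMMHh) = 1/16

WwMmHh gametes: WMH×1, WMh×1, WmH×1, Wmh×1, wMH×1, wMh×1, wmH×1, wmh×1
WWMmHH gametes: WMH×4, WmH×4
WwMmHh×WWMmHH grid (8·8=64): WWMMHH=4 WWMMHh=4 WWMmHH=8 WWMmHh=8 WWmmHH=4 WWmmHh=4 WwMMHH=4 WwMMHh=4 WwMmHH=8 WwMmHh=8 WwmmHH=4 WwmmHh=4
WWMMHh hits 4/64; gcd=4; 4÷4/64÷4 = 1/16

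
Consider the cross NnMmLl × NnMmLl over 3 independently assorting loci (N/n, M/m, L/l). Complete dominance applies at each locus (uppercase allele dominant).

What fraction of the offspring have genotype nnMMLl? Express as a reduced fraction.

P(nnMMLl) = 1/32

NnMmLl gametes: NML×1, NMl×1, NmL×1, Nml×1, nML×1, nMl×1, nmL×1, nml×1
NnMmLl gametes: NML×1, NMl×1, NmL×1, Nml×1, nML×1, nMl×1, nmL×1, nml×1
NnMmLl×NnMmLl grid (8·8=64): NNMMLL=1 NNMMLl=2 NNMMll=1 NNMmLL=2 NNMmLl=4 NNMmll=2 NNmmLL=1 NNmmLl=2 NNmmll=1 NnMMLL=2 NnMMLl=4 NnMMll=2 NnMmLL=4 NnMmLl=8 NnMmll=4 NnmmLL=2 NnmmLl=4 Nnmmll=2 nnMMLL=1 nnMMLl=2 nnMMll=1 nnMmLL=2 nnMmLl=4 nnMmll=2 nnmmLL=1 nnmmLl=2 nnmmll=1
nnMMLl hits 2/64; gcd=2; 2÷2/64÷2 = 1/32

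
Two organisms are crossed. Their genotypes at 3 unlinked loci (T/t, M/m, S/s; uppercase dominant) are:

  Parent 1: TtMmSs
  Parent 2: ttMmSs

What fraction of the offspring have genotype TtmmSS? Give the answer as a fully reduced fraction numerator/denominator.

TtMmSs gametes: TMS×1, TMs×1, TmS×1, Tms×1, tMS×1, tMs×1, tmS×1, tms×1
ttMmSs gametes: tMS×2, tMs×2, tmS×2, tms×2
TtMmSs×ttMmSs grid (8·8=64): TtMMSS=2 TtMMSs=4 TtMMss=2 TtMmSS=4 TtMmSs=8 TtMmss=4 TtmmSS=2 TtmmSs=4 Ttmmss=2 ttMMSS=2 ttMMSs=4 ttMMss=2 ttMmSS=4 ttMmSs=8 ttMmss=4 ttmmSS=2 ttmmSs=4 ttmmss=2
TtmmSS hits 2/64; gcd=2; 2÷2/64÷2 = 1/32

P(TtmmSS) = 1/32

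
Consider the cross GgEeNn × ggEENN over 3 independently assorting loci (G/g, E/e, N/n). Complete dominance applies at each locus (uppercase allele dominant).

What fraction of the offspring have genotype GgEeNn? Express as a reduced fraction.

P(GgEeNn) = 1/8

GgEeNn gametes: GEN×1, GEn×1, GeN×1, Gen×1, gEN×1, gEn×1, geN×1, gen×1
ggEENN gametes: gEN×8
GgEeNn×ggEENN grid (8·8=64): GgEENN=8 GgEENn=8 GgEeNN=8 GgEeNn=8 ggEENN=8 ggEENn=8 ggEeNN=8 ggEeNn=8
GgEeNn hits 8/64; gcd=8; 8÷8/64÷8 = 1/8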